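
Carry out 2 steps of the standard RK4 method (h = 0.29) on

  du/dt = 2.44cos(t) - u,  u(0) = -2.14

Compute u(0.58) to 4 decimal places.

-0.1923

RK4: k1 = f(t_n, u_n); k2 = f(t_n + h/2, u_n + (h/2)·k1); k3 = f(t_n + h/2, u_n + (h/2)·k2); k4 = f(t_n + h, u_n + h·k3); u_{n+1} = u_n + (h/6)·(k1 + 2k2 + 2k3 + k4).
t=0.000000, u=-2.140000:
  k1 = f(0.000000, -2.140000) = 4.580000
  k2 = f(0.145000, -1.475900) = 3.890294
  k3 = f(0.145000, -1.575907) = 3.990302
  k4 = f(0.290000, -0.982813) = 3.320928
  u ← -2.140000 + (0.29/6)·(k1 + 2k2 + 2k3 + k4) = -0.996331
t=0.290000, u=-0.996331:
  k1 = f(0.290000, -0.996331) = 3.334446
  k2 = f(0.435000, -0.512836) = 2.725599
  k3 = f(0.435000, -0.601119) = 2.813882
  k4 = f(0.580000, -0.180305) = 2.221274
  u ← -0.996331 + (0.29/6)·(k1 + 2k2 + 2k3 + k4) = -0.192321
u(0.58) ≈ -0.1923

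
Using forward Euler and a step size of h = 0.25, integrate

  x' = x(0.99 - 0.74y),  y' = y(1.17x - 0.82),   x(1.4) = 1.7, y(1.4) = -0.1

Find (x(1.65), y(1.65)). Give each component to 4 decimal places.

Euler on (x,y): x_{n+1} = x_n + h·x', y_{n+1} = y_n + h·y'.
1.400000: (1.700000, -0.100000); f=(1.808800, -0.116900) → (2.152200, -0.129225)
(x(1.65), y(1.65)) ≈ (2.1522, -0.1292)

2.1522, -0.1292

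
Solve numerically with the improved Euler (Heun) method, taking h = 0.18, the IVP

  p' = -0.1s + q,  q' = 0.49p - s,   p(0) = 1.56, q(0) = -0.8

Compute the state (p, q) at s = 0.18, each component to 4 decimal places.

1.4268, -0.6850

Heun on (p,q): k1 = f(s_n, state_n); k2 = f(s_n + h, state_n + h·k1); state_{n+1} = state_n + (h/2)·(k1 + k2).
0.000000: (1.560000, -0.800000)
  k1 = (-0.800000, 0.764400)
  predictor → (1.416000, -0.662408)
  k2 = (-0.680408, 0.513840)
  → (1.426763, -0.684958)
(p(0.18), q(0.18)) ≈ (1.4268, -0.6850)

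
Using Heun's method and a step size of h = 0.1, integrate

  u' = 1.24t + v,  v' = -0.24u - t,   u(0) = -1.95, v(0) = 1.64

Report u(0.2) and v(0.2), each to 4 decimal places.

-1.5892, 1.7053

Heun on (u,v): k1 = f(t_n, state_n); k2 = f(t_n + h, state_n + h·k1); state_{n+1} = state_n + (h/2)·(k1 + k2).
0.000000: (-1.950000, 1.640000)
  k1 = (1.640000, 0.468000)
  predictor → (-1.786000, 1.686800)
  k2 = (1.810800, 0.328640)
  → (-1.777460, 1.679832)
0.100000: (-1.777460, 1.679832)
  k1 = (1.803832, 0.326590)
  predictor → (-1.597077, 1.712491)
  k2 = (1.960491, 0.183298)
  → (-1.589244, 1.705326)
(u(0.2), v(0.2)) ≈ (-1.5892, 1.7053)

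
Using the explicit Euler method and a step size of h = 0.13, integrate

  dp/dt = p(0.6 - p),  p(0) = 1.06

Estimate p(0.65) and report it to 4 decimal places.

Euler: p_{n+1} = p_n + h·f(t_n, p_n).
t=0.000000, p=1.060000: f=-0.487600 → p ← 1.060000 + 0.13·(-0.487600) = 0.996612
t=0.130000, p=0.996612: f=-0.395268 → p ← 0.996612 + 0.13·(-0.395268) = 0.945227
t=0.260000, p=0.945227: f=-0.326318 → p ← 0.945227 + 0.13·(-0.326318) = 0.902806
t=0.390000, p=0.902806: f=-0.273375 → p ← 0.902806 + 0.13·(-0.273375) = 0.867267
t=0.520000, p=0.867267: f=-0.231792 → p ← 0.867267 + 0.13·(-0.231792) = 0.837134
p(0.65) ≈ 0.8371

0.8371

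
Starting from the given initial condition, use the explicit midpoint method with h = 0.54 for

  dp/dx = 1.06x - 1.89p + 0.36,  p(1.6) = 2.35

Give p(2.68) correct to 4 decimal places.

Midpoint: k1 = f(x_n, p_n); k2 = f(x_n + h/2, p_n + (h/2)·k1); p_{n+1} = p_n + h·k2.
x=1.600000, p=2.350000:
  k1 = f(1.600000, 2.350000) = -2.385500
  k2 = f(1.870000, 1.705915) = -0.881979
  p ← 2.350000 + 0.54·(-0.881979) = 1.873731
x=2.140000, p=1.873731:
  k1 = f(2.140000, 1.873731) = -0.912952
  k2 = f(2.410000, 1.627234) = -0.160873
  p ← 1.873731 + 0.54·(-0.160873) = 1.786860
p(2.68) ≈ 1.7869

1.7869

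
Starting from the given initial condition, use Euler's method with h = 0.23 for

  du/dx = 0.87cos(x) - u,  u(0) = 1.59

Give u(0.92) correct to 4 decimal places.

Euler: u_{n+1} = u_n + h·f(x_n, u_n).
x=0.000000, u=1.590000: f=-0.720000 → u ← 1.590000 + 0.23·(-0.720000) = 1.424400
x=0.230000, u=1.424400: f=-0.577310 → u ← 1.424400 + 0.23·(-0.577310) = 1.291619
x=0.460000, u=1.291619: f=-0.512053 → u ← 1.291619 + 0.23·(-0.512053) = 1.173846
x=0.690000, u=1.173846: f=-0.502862 → u ← 1.173846 + 0.23·(-0.502862) = 1.058188
u(0.92) ≈ 1.0582

1.0582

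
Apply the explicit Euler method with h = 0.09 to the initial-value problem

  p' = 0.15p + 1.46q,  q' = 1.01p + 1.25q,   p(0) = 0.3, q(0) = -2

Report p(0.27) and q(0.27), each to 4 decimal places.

Euler on (p,q): p_{n+1} = p_n + h·p', q_{n+1} = q_n + h·q'.
0.000000: (0.300000, -2.000000); f=(-2.875000, -2.197000) → (0.041250, -2.197730)
0.090000: (0.041250, -2.197730); f=(-3.202498, -2.705500) → (-0.246975, -2.441225)
0.180000: (-0.246975, -2.441225); f=(-3.601235, -3.300976) → (-0.571086, -2.738313)
(p(0.27), q(0.27)) ≈ (-0.5711, -2.7383)

-0.5711, -2.7383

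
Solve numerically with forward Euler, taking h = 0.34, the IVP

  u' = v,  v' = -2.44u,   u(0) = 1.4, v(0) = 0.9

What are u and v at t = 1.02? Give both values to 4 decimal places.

1.0470, -3.0183

Euler on (u,v): u_{n+1} = u_n + h·u', v_{n+1} = v_n + h·v'.
0.000000: (1.400000, 0.900000); f=(0.900000, -3.416000) → (1.706000, -0.261440)
0.340000: (1.706000, -0.261440); f=(-0.261440, -4.162640) → (1.617110, -1.676738)
0.680000: (1.617110, -1.676738); f=(-1.676738, -3.945749) → (1.047020, -3.018292)
(u(1.02), v(1.02)) ≈ (1.0470, -3.0183)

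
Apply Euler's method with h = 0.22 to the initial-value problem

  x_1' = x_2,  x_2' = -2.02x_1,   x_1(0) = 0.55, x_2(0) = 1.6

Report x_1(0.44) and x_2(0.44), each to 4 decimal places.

Euler on (x_1,x_2): x_1_{n+1} = x_1_n + h·x_1', x_2_{n+1} = x_2_n + h·x_2'.
0.000000: (0.550000, 1.600000); f=(1.600000, -1.111000) → (0.902000, 1.355580)
0.220000: (0.902000, 1.355580); f=(1.355580, -1.822040) → (1.200228, 0.954731)
(x_1(0.44), x_2(0.44)) ≈ (1.2002, 0.9547)

1.2002, 0.9547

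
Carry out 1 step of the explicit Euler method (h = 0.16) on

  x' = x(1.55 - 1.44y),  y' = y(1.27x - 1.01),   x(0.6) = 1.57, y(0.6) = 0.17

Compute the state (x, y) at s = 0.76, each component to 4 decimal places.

Euler on (x,y): x_{n+1} = x_n + h·x', y_{n+1} = y_n + h·y'.
0.600000: (1.570000, 0.170000); f=(2.049164, 0.167263) → (1.897866, 0.196762)
(x(0.76), y(0.76)) ≈ (1.8979, 0.1968)

1.8979, 0.1968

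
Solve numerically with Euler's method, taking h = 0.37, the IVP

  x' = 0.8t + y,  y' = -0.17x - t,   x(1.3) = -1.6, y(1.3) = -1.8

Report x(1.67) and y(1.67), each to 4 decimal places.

Euler on (x,y): x_{n+1} = x_n + h·x', y_{n+1} = y_n + h·y'.
1.300000: (-1.600000, -1.800000); f=(-0.760000, -1.028000) → (-1.881200, -2.180360)
(x(1.67), y(1.67)) ≈ (-1.8812, -2.1804)

-1.8812, -2.1804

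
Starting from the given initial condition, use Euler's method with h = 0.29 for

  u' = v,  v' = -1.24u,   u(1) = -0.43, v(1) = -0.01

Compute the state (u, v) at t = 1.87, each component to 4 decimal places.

Euler on (u,v): u_{n+1} = u_n + h·u', v_{n+1} = v_n + h·v'.
1.000000: (-0.430000, -0.010000); f=(-0.010000, 0.533200) → (-0.432900, 0.144628)
1.290000: (-0.432900, 0.144628); f=(0.144628, 0.536796) → (-0.390958, 0.300299)
1.580000: (-0.390958, 0.300299); f=(0.300299, 0.484788) → (-0.303871, 0.440887)
(u(1.87), v(1.87)) ≈ (-0.3039, 0.4409)

-0.3039, 0.4409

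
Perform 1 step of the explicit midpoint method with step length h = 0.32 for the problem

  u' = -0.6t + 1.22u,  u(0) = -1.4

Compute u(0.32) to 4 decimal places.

Midpoint: k1 = f(t_n, u_n); k2 = f(t_n + h/2, u_n + (h/2)·k1); u_{n+1} = u_n + h·k2.
t=0.000000, u=-1.400000:
  k1 = f(0.000000, -1.400000) = -1.708000
  k2 = f(0.160000, -1.673280) = -2.137402
  u ← -1.400000 + 0.32·(-2.137402) = -2.083969
u(0.32) ≈ -2.0840

-2.0840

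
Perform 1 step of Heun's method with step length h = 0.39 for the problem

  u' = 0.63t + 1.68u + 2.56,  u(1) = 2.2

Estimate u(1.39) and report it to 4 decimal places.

Heun: k1 = f(t_n, u_n); k2 = f(t_n + h, u_n + h·k1); u_{n+1} = u_n + (h/2)·(k1 + k2).
t=1.000000, u=2.200000:
  k1 = f(1.000000, 2.200000) = 6.886000
  k2 = f(1.390000, 4.885540) = 11.643407
  u ← 2.200000 + (0.39/2)·(6.886000 + 11.643407) = 5.813234
u(1.39) ≈ 5.8132

5.8132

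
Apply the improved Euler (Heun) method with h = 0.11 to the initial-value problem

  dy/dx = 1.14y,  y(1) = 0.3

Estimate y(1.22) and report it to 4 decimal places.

Heun: k1 = f(x_n, y_n); k2 = f(x_n + h, y_n + h·k1); y_{n+1} = y_n + (h/2)·(k1 + k2).
x=1.000000, y=0.300000:
  k1 = f(1.000000, 0.300000) = 0.342000
  k2 = f(1.110000, 0.337620) = 0.384887
  y ← 0.300000 + (0.11/2)·(0.342000 + 0.384887) = 0.339979
x=1.110000, y=0.339979:
  k1 = f(1.110000, 0.339979) = 0.387576
  k2 = f(1.220000, 0.382612) = 0.436178
  y ← 0.339979 + (0.11/2)·(0.387576 + 0.436178) = 0.385285
y(1.22) ≈ 0.3853

0.3853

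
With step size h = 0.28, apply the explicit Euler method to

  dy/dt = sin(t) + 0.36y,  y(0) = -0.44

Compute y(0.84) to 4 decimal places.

Euler: y_{n+1} = y_n + h·f(t_n, y_n).
t=0.000000, y=-0.440000: f=-0.158400 → y ← -0.440000 + 0.28·(-0.158400) = -0.484352
t=0.280000, y=-0.484352: f=0.101989 → y ← -0.484352 + 0.28·0.101989 = -0.455795
t=0.560000, y=-0.455795: f=0.367100 → y ← -0.455795 + 0.28·0.367100 = -0.353007
y(0.84) ≈ -0.3530

-0.3530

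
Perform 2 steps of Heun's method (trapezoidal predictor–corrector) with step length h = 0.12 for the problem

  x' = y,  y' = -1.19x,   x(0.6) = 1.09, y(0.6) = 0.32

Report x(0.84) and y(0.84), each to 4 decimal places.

1.1289, 0.0004

Heun on (x,y): k1 = f(t_n, state_n); k2 = f(t_n + h, state_n + h·k1); state_{n+1} = state_n + (h/2)·(k1 + k2).
0.600000: (1.090000, 0.320000)
  k1 = (0.320000, -1.297100)
  predictor → (1.128400, 0.164348)
  k2 = (0.164348, -1.342796)
  → (1.119061, 0.161606)
0.720000: (1.119061, 0.161606)
  k1 = (0.161606, -1.331682)
  predictor → (1.138454, 0.001804)
  k2 = (0.001804, -1.354760)
  → (1.128866, 0.000420)
(x(0.84), y(0.84)) ≈ (1.1289, 0.0004)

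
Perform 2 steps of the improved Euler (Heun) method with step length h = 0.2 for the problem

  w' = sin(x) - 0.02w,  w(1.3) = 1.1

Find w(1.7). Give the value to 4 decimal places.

1.4847

Heun: k1 = f(x_n, w_n); k2 = f(x_n + h, w_n + h·k1); w_{n+1} = w_n + (h/2)·(k1 + k2).
x=1.300000, w=1.100000:
  k1 = f(1.300000, 1.100000) = 0.941558
  k2 = f(1.500000, 1.288312) = 0.971729
  w ← 1.100000 + (0.2/2)·(0.941558 + 0.971729) = 1.291329
x=1.500000, w=1.291329:
  k1 = f(1.500000, 1.291329) = 0.971668
  k2 = f(1.700000, 1.485662) = 0.961952
  w ← 1.291329 + (0.2/2)·(0.971668 + 0.961952) = 1.484691
w(1.7) ≈ 1.4847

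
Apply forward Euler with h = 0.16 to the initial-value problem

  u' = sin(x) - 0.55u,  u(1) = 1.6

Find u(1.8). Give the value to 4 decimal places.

1.6477

Euler: u_{n+1} = u_n + h·f(x_n, u_n).
x=1.000000, u=1.600000: f=-0.038529 → u ← 1.600000 + 0.16·(-0.038529) = 1.593835
x=1.160000, u=1.593835: f=0.040194 → u ← 1.593835 + 0.16·0.040194 = 1.600266
x=1.320000, u=1.600266: f=0.088569 → u ← 1.600266 + 0.16·0.088569 = 1.614437
x=1.480000, u=1.614437: f=0.107940 → u ← 1.614437 + 0.16·0.107940 = 1.631708
x=1.640000, u=1.631708: f=0.100167 → u ← 1.631708 + 0.16·0.100167 = 1.647735
u(1.8) ≈ 1.6477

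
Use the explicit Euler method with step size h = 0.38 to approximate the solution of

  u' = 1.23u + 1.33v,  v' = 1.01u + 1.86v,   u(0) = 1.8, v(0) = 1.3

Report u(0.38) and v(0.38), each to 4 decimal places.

Euler on (u,v): u_{n+1} = u_n + h·u', v_{n+1} = v_n + h·v'.
0.000000: (1.800000, 1.300000); f=(3.943000, 4.236000) → (3.298340, 2.909680)
(u(0.38), v(0.38)) ≈ (3.2983, 2.9097)

3.2983, 2.9097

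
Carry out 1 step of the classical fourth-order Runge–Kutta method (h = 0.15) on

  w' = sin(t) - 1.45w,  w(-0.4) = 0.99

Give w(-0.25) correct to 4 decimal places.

0.7538

RK4: k1 = f(t_n, w_n); k2 = f(t_n + h/2, w_n + (h/2)·k1); k3 = f(t_n + h/2, w_n + (h/2)·k2); k4 = f(t_n + h, w_n + h·k3); w_{n+1} = w_n + (h/6)·(k1 + 2k2 + 2k3 + k4).
t=-0.400000, w=0.990000:
  k1 = f(-0.400000, 0.990000) = -1.824918
  k2 = f(-0.325000, 0.853131) = -1.556349
  k3 = f(-0.325000, 0.873274) = -1.585556
  k4 = f(-0.250000, 0.752167) = -1.338046
  w ← 0.990000 + (0.15/6)·(k1 + 2k2 + 2k3 + k4) = 0.753831
w(-0.25) ≈ 0.7538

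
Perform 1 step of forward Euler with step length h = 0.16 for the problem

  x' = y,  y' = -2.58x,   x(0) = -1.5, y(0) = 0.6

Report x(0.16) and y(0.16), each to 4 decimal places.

Euler on (x,y): x_{n+1} = x_n + h·x', y_{n+1} = y_n + h·y'.
0.000000: (-1.500000, 0.600000); f=(0.600000, 3.870000) → (-1.404000, 1.219200)
(x(0.16), y(0.16)) ≈ (-1.4040, 1.2192)

-1.4040, 1.2192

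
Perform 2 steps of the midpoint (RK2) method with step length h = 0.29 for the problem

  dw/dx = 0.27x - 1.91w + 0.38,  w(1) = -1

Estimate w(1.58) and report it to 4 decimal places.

Midpoint: k1 = f(x_n, w_n); k2 = f(x_n + h/2, w_n + (h/2)·k1); w_{n+1} = w_n + h·k2.
x=1.000000, w=-1.000000:
  k1 = f(1.000000, -1.000000) = 2.560000
  k2 = f(1.145000, -0.628800) = 1.890158
  w ← -1.000000 + 0.29·1.890158 = -0.451854
x=1.290000, w=-0.451854:
  k1 = f(1.290000, -0.451854) = 1.591341
  k2 = f(1.435000, -0.221110) = 1.189769
  w ← -0.451854 + 0.29·1.189769 = -0.106821
w(1.58) ≈ -0.1068

-0.1068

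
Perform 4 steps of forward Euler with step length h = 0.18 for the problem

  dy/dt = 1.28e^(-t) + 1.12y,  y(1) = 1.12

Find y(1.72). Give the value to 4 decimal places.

2.7046

Euler: y_{n+1} = y_n + h·f(t_n, y_n).
t=1.000000, y=1.120000: f=1.725286 → y ← 1.120000 + 0.18·1.725286 = 1.430551
t=1.180000, y=1.430551: f=1.995534 → y ← 1.430551 + 0.18·1.995534 = 1.789748
t=1.360000, y=1.789748: f=2.333043 → y ← 1.789748 + 0.18·2.333043 = 2.209695
t=1.540000, y=2.209695: f=2.749267 → y ← 2.209695 + 0.18·2.749267 = 2.704563
y(1.72) ≈ 2.7046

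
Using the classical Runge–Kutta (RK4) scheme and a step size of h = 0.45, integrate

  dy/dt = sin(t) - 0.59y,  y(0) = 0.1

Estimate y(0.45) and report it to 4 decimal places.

RK4: k1 = f(t_n, y_n); k2 = f(t_n + h/2, y_n + (h/2)·k1); k3 = f(t_n + h/2, y_n + (h/2)·k2); k4 = f(t_n + h, y_n + h·k3); y_{n+1} = y_n + (h/6)·(k1 + 2k2 + 2k3 + k4).
t=0.000000, y=0.100000:
  k1 = f(0.000000, 0.100000) = -0.059000
  k2 = f(0.225000, 0.086725) = 0.171939
  k3 = f(0.225000, 0.138686) = 0.141282
  k4 = f(0.450000, 0.163577) = 0.338455
  y ← 0.100000 + (0.45/6)·(k1 + 2k2 + 2k3 + k4) = 0.167942
y(0.45) ≈ 0.1679

0.1679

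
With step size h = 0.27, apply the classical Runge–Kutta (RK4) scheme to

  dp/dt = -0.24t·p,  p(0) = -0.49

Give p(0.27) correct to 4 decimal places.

-0.4857

RK4: k1 = f(t_n, p_n); k2 = f(t_n + h/2, p_n + (h/2)·k1); k3 = f(t_n + h/2, p_n + (h/2)·k2); k4 = f(t_n + h, p_n + h·k3); p_{n+1} = p_n + (h/6)·(k1 + 2k2 + 2k3 + k4).
t=0.000000, p=-0.490000:
  k1 = f(0.000000, -0.490000) = 0.000000
  k2 = f(0.135000, -0.490000) = 0.015876
  k3 = f(0.135000, -0.487857) = 0.015807
  k4 = f(0.270000, -0.485732) = 0.031475
  p ← -0.490000 + (0.27/6)·(k1 + 2k2 + 2k3 + k4) = -0.485732
p(0.27) ≈ -0.4857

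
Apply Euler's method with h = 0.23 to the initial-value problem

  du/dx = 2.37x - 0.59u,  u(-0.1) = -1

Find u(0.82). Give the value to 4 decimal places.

-0.0491

Euler: u_{n+1} = u_n + h·f(x_n, u_n).
x=-0.100000, u=-1.000000: f=0.353000 → u ← -1.000000 + 0.23·0.353000 = -0.918810
x=0.130000, u=-0.918810: f=0.850198 → u ← -0.918810 + 0.23·0.850198 = -0.723264
x=0.360000, u=-0.723264: f=1.279926 → u ← -0.723264 + 0.23·1.279926 = -0.428881
x=0.590000, u=-0.428881: f=1.651340 → u ← -0.428881 + 0.23·1.651340 = -0.049073
u(0.82) ≈ -0.0491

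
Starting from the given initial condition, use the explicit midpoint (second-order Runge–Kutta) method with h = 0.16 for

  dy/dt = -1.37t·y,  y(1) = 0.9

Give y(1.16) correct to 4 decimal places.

0.7103

Midpoint: k1 = f(t_n, y_n); k2 = f(t_n + h/2, y_n + (h/2)·k1); y_{n+1} = y_n + h·k2.
t=1.000000, y=0.900000:
  k1 = f(1.000000, 0.900000) = -1.233000
  k2 = f(1.080000, 0.801360) = -1.185692
  y ← 0.900000 + 0.16·(-1.185692) = 0.710289
y(1.16) ≈ 0.7103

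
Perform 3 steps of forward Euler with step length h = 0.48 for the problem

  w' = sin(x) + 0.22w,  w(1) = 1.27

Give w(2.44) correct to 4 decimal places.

Euler: w_{n+1} = w_n + h·f(x_n, w_n).
x=1.000000, w=1.270000: f=1.120871 → w ← 1.270000 + 0.48·1.120871 = 1.808018
x=1.480000, w=1.808018: f=1.393645 → w ← 1.808018 + 0.48·1.393645 = 2.476968
x=1.960000, w=2.476968: f=1.470144 → w ← 2.476968 + 0.48·1.470144 = 3.182637
w(2.44) ≈ 3.1826

3.1826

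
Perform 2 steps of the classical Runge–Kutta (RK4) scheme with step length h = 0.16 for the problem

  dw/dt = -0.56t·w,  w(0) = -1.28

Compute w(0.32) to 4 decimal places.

RK4: k1 = f(t_n, w_n); k2 = f(t_n + h/2, w_n + (h/2)·k1); k3 = f(t_n + h/2, w_n + (h/2)·k2); k4 = f(t_n + h, w_n + h·k3); w_{n+1} = w_n + (h/6)·(k1 + 2k2 + 2k3 + k4).
t=0.000000, w=-1.280000:
  k1 = f(0.000000, -1.280000) = 0.000000
  k2 = f(0.080000, -1.280000) = 0.057344
  k3 = f(0.080000, -1.275412) = 0.057138
  k4 = f(0.160000, -1.270858) = 0.113869
  w ← -1.280000 + (0.16/6)·(k1 + 2k2 + 2k3 + k4) = -1.270858
t=0.160000, w=-1.270858:
  k1 = f(0.160000, -1.270858) = 0.113869
  k2 = f(0.240000, -1.261748) = 0.169579
  k3 = f(0.240000, -1.257291) = 0.168980
  k4 = f(0.320000, -1.243821) = 0.222893
  w ← -1.270858 + (0.16/6)·(k1 + 2k2 + 2k3 + k4) = -1.243821
w(0.32) ≈ -1.2438

-1.2438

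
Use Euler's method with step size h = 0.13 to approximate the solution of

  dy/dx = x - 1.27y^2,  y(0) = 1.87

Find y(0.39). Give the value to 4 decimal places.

0.8911

Euler: y_{n+1} = y_n + h·f(x_n, y_n).
x=0.000000, y=1.870000: f=-4.441063 → y ← 1.870000 + 0.13·(-4.441063) = 1.292662
x=0.130000, y=1.292662: f=-1.992138 → y ← 1.292662 + 0.13·(-1.992138) = 1.033684
x=0.260000, y=1.033684: f=-1.096998 → y ← 1.033684 + 0.13·(-1.096998) = 0.891074
y(0.39) ≈ 0.8911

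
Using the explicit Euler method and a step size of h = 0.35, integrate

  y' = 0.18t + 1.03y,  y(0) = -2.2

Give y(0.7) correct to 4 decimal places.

Euler: y_{n+1} = y_n + h·f(t_n, y_n).
t=0.000000, y=-2.200000: f=-2.266000 → y ← -2.200000 + 0.35·(-2.266000) = -2.993100
t=0.350000, y=-2.993100: f=-3.019893 → y ← -2.993100 + 0.35·(-3.019893) = -4.050063
y(0.7) ≈ -4.0501

-4.0501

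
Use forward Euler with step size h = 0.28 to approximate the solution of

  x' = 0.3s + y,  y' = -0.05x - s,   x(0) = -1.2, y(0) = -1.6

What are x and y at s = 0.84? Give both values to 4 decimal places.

-2.4795, -1.7664

Euler on (x,y): x_{n+1} = x_n + h·x', y_{n+1} = y_n + h·y'.
0.000000: (-1.200000, -1.600000); f=(-1.600000, 0.060000) → (-1.648000, -1.583200)
0.280000: (-1.648000, -1.583200); f=(-1.499200, -0.197600) → (-2.067776, -1.638528)
0.560000: (-2.067776, -1.638528); f=(-1.470528, -0.456611) → (-2.479524, -1.766379)
(x(0.84), y(0.84)) ≈ (-2.4795, -1.7664)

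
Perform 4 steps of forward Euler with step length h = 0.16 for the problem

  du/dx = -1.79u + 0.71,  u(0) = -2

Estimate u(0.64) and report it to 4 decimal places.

-0.2248

Euler: u_{n+1} = u_n + h·f(x_n, u_n).
x=0.000000, u=-2.000000: f=4.290000 → u ← -2.000000 + 0.16·4.290000 = -1.313600
x=0.160000, u=-1.313600: f=3.061344 → u ← -1.313600 + 0.16·3.061344 = -0.823785
x=0.320000, u=-0.823785: f=2.184575 → u ← -0.823785 + 0.16·2.184575 = -0.474253
x=0.480000, u=-0.474253: f=1.558913 → u ← -0.474253 + 0.16·1.558913 = -0.224827
u(0.64) ≈ -0.2248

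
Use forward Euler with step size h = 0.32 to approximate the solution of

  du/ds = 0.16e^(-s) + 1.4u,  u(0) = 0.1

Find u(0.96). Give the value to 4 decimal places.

0.4918

Euler: u_{n+1} = u_n + h·f(s_n, u_n).
s=0.000000, u=0.100000: f=0.300000 → u ← 0.100000 + 0.32·0.300000 = 0.196000
s=0.320000, u=0.196000: f=0.390584 → u ← 0.196000 + 0.32·0.390584 = 0.320987
s=0.640000, u=0.320987: f=0.533748 → u ← 0.320987 + 0.32·0.533748 = 0.491786
u(0.96) ≈ 0.4918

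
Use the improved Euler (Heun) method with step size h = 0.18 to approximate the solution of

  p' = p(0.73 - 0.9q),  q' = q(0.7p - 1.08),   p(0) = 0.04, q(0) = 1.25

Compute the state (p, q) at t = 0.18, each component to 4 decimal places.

Heun on (p,q): k1 = f(t_n, state_n); k2 = f(t_n + h, state_n + h·k1); state_{n+1} = state_n + (h/2)·(k1 + k2).
0.000000: (0.040000, 1.250000)
  k1 = (-0.015800, -1.315000)
  predictor → (0.037156, 1.013300)
  k2 = (-0.006761, -1.068009)
  → (0.037969, 1.035529)
(p(0.18), q(0.18)) ≈ (0.0380, 1.0355)

0.0380, 1.0355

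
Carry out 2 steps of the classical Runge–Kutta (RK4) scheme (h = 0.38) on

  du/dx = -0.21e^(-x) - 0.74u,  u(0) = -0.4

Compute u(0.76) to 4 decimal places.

-0.3105

RK4: k1 = f(x_n, u_n); k2 = f(x_n + h/2, u_n + (h/2)·k1); k3 = f(x_n + h/2, u_n + (h/2)·k2); k4 = f(x_n + h, u_n + h·k3); u_{n+1} = u_n + (h/6)·(k1 + 2k2 + 2k3 + k4).
x=0.000000, u=-0.400000:
  k1 = f(0.000000, -0.400000) = 0.086000
  k2 = f(0.190000, -0.383660) = 0.110247
  k3 = f(0.190000, -0.379053) = 0.106838
  k4 = f(0.380000, -0.359402) = 0.122346
  u ← -0.400000 + (0.38/6)·(k1 + 2k2 + 2k3 + k4) = -0.359307
x=0.380000, u=-0.359307:
  k1 = f(0.380000, -0.359307) = 0.122277
  k2 = f(0.570000, -0.336075) = 0.129935
  k3 = f(0.570000, -0.334620) = 0.128858
  k4 = f(0.760000, -0.310341) = 0.131443
  u ← -0.359307 + (0.38/6)·(k1 + 2k2 + 2k3 + k4) = -0.310458
u(0.76) ≈ -0.3105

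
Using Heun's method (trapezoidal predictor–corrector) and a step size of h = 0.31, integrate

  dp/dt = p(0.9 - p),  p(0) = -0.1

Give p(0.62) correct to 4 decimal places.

Heun: k1 = f(t_n, p_n); k2 = f(t_n + h, p_n + h·k1); p_{n+1} = p_n + (h/2)·(k1 + k2).
t=0.000000, p=-0.100000:
  k1 = f(0.000000, -0.100000) = -0.100000
  k2 = f(0.310000, -0.131000) = -0.135061
  p ← -0.100000 + (0.31/2)·(-0.100000 + (-0.135061)) = -0.136434
t=0.310000, p=-0.136434:
  k1 = f(0.310000, -0.136434) = -0.141405
  k2 = f(0.620000, -0.180270) = -0.194740
  p ← -0.136434 + (0.31/2)·(-0.141405 + (-0.194740)) = -0.188537
p(0.62) ≈ -0.1885

-0.1885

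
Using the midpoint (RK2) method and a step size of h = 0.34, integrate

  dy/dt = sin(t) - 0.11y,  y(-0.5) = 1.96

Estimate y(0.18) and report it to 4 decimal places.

1.7200

Midpoint: k1 = f(t_n, y_n); k2 = f(t_n + h/2, y_n + (h/2)·k1); y_{n+1} = y_n + h·k2.
t=-0.500000, y=1.960000:
  k1 = f(-0.500000, 1.960000) = -0.695026
  k2 = f(-0.330000, 1.841846) = -0.526646
  y ← 1.960000 + 0.34·(-0.526646) = 1.780940
t=-0.160000, y=1.780940:
  k1 = f(-0.160000, 1.780940) = -0.355222
  k2 = f(0.010000, 1.720553) = -0.179261
  y ← 1.780940 + 0.34·(-0.179261) = 1.719992
y(0.18) ≈ 1.7200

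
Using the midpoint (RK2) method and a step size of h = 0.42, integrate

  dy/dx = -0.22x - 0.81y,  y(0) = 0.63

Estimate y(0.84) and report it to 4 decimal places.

0.2589

Midpoint: k1 = f(x_n, y_n); k2 = f(x_n + h/2, y_n + (h/2)·k1); y_{n+1} = y_n + h·k2.
x=0.000000, y=0.630000:
  k1 = f(0.000000, 0.630000) = -0.510300
  k2 = f(0.210000, 0.522837) = -0.469698
  y ← 0.630000 + 0.42·(-0.469698) = 0.432727
x=0.420000, y=0.432727:
  k1 = f(0.420000, 0.432727) = -0.442909
  k2 = f(0.630000, 0.339716) = -0.413770
  y ← 0.432727 + 0.42·(-0.413770) = 0.258943
y(0.84) ≈ 0.2589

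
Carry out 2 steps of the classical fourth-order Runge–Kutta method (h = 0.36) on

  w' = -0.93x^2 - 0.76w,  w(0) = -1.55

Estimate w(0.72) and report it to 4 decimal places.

RK4: k1 = f(x_n, w_n); k2 = f(x_n + h/2, w_n + (h/2)·k1); k3 = f(x_n + h/2, w_n + (h/2)·k2); k4 = f(x_n + h, w_n + h·k3); w_{n+1} = w_n + (h/6)·(k1 + 2k2 + 2k3 + k4).
x=0.000000, w=-1.550000:
  k1 = f(0.000000, -1.550000) = 1.178000
  k2 = f(0.180000, -1.337960) = 0.986718
  k3 = f(0.180000, -1.372391) = 1.012885
  k4 = f(0.360000, -1.185361) = 0.780347
  w ← -1.550000 + (0.36/6)·(k1 + 2k2 + 2k3 + k4) = -1.192547
x=0.360000, w=-1.192547:
  k1 = f(0.360000, -1.192547) = 0.785808
  k2 = f(0.540000, -1.051102) = 0.527649
  k3 = f(0.540000, -1.097570) = 0.562965
  k4 = f(0.720000, -0.989879) = 0.270196
  w ← -1.192547 + (0.36/6)·(k1 + 2k2 + 2k3 + k4) = -0.998313
w(0.72) ≈ -0.9983

-0.9983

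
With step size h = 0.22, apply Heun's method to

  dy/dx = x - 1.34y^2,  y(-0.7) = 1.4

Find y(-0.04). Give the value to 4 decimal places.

0.5324

Heun: k1 = f(x_n, y_n); k2 = f(x_n + h, y_n + h·k1); y_{n+1} = y_n + (h/2)·(k1 + k2).
x=-0.700000, y=1.400000:
  k1 = f(-0.700000, 1.400000) = -3.326400
  k2 = f(-0.480000, 0.668192) = -1.078284
  y ← 1.400000 + (0.22/2)·(-3.326400 + (-1.078284)) = 0.915485
x=-0.480000, y=0.915485:
  k1 = f(-0.480000, 0.915485) = -1.603071
  k2 = f(-0.260000, 0.562809) = -0.684451
  y ← 0.915485 + (0.22/2)·(-1.603071 + (-0.684451)) = 0.663857
x=-0.260000, y=0.663857:
  k1 = f(-0.260000, 0.663857) = -0.850547
  k2 = f(-0.040000, 0.476737) = -0.344553
  y ← 0.663857 + (0.22/2)·(-0.850547 + (-0.344553)) = 0.532396
y(-0.04) ≈ 0.5324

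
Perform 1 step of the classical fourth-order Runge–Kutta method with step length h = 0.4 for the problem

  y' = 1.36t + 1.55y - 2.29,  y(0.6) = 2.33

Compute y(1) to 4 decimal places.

RK4: k1 = f(t_n, y_n); k2 = f(t_n + h/2, y_n + (h/2)·k1); k3 = f(t_n + h/2, y_n + (h/2)·k2); k4 = f(t_n + h, y_n + h·k3); y_{n+1} = y_n + (h/6)·(k1 + 2k2 + 2k3 + k4).
t=0.600000, y=2.330000:
  k1 = f(0.600000, 2.330000) = 2.137500
  k2 = f(0.800000, 2.757500) = 3.072125
  k3 = f(0.800000, 2.944425) = 3.361859
  k4 = f(1.000000, 3.674744) = 4.765852
  y ← 2.330000 + (0.4/6)·(k1 + 2k2 + 2k3 + k4) = 3.648088
y(1) ≈ 3.6481

3.6481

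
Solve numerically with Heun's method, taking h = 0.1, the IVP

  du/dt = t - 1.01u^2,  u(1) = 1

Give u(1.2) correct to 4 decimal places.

Heun: k1 = f(t_n, u_n); k2 = f(t_n + h, u_n + h·k1); u_{n+1} = u_n + (h/2)·(k1 + k2).
t=1.000000, u=1.000000:
  k1 = f(1.000000, 1.000000) = -0.010000
  k2 = f(1.100000, 0.999000) = 0.092019
  u ← 1.000000 + (0.1/2)·(-0.010000 + 0.092019) = 1.004101
t=1.100000, u=1.004101:
  k1 = f(1.100000, 1.004101) = 0.081699
  k2 = f(1.200000, 1.012271) = 0.165061
  u ← 1.004101 + (0.1/2)·(0.081699 + 0.165061) = 1.016439
u(1.2) ≈ 1.0164

1.0164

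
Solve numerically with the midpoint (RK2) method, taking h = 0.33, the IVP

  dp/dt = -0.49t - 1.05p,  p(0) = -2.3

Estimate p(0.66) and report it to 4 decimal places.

Midpoint: k1 = f(t_n, p_n); k2 = f(t_n + h/2, p_n + (h/2)·k1); p_{n+1} = p_n + h·k2.
t=0.000000, p=-2.300000:
  k1 = f(0.000000, -2.300000) = 2.415000
  k2 = f(0.165000, -1.901525) = 1.915751
  p ← -2.300000 + 0.33·1.915751 = -1.667802
t=0.330000, p=-1.667802:
  k1 = f(0.330000, -1.667802) = 1.589492
  k2 = f(0.495000, -1.405536) = 1.233263
  p ← -1.667802 + 0.33·1.233263 = -1.260825
p(0.66) ≈ -1.2608

-1.2608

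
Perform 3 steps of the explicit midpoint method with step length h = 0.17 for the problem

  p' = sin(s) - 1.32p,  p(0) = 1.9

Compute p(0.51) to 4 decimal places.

1.0804

Midpoint: k1 = f(s_n, p_n); k2 = f(s_n + h/2, p_n + (h/2)·k1); p_{n+1} = p_n + h·k2.
s=0.000000, p=1.900000:
  k1 = f(0.000000, 1.900000) = -2.508000
  k2 = f(0.085000, 1.686820) = -2.141705
  p ← 1.900000 + 0.17·(-2.141705) = 1.535910
s=0.170000, p=1.535910:
  k1 = f(0.170000, 1.535910) = -1.858219
  k2 = f(0.255000, 1.377962) = -1.566664
  p ← 1.535910 + 0.17·(-1.566664) = 1.269577
s=0.340000, p=1.269577:
  k1 = f(0.340000, 1.269577) = -1.342355
  k2 = f(0.425000, 1.155477) = -1.112909
  p ← 1.269577 + 0.17·(-1.112909) = 1.080383
p(0.51) ≈ 1.0804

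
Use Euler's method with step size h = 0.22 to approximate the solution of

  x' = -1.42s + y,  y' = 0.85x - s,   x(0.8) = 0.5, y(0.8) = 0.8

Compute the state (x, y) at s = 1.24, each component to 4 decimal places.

Euler on (x,y): x_{n+1} = x_n + h·x', y_{n+1} = y_n + h·y'.
0.800000: (0.500000, 0.800000); f=(-0.336000, -0.375000) → (0.426080, 0.717500)
1.020000: (0.426080, 0.717500); f=(-0.730900, -0.657832) → (0.265282, 0.572777)
(x(1.24), y(1.24)) ≈ (0.2653, 0.5728)

0.2653, 0.5728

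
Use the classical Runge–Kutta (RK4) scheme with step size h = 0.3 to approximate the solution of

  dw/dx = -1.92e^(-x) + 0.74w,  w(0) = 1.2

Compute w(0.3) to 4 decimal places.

0.9380

RK4: k1 = f(x_n, w_n); k2 = f(x_n + h/2, w_n + (h/2)·k1); k3 = f(x_n + h/2, w_n + (h/2)·k2); k4 = f(x_n + h, w_n + h·k3); w_{n+1} = w_n + (h/6)·(k1 + 2k2 + 2k3 + k4).
x=0.000000, w=1.200000:
  k1 = f(0.000000, 1.200000) = -1.032000
  k2 = f(0.150000, 1.045200) = -0.879111
  k3 = f(0.150000, 1.068133) = -0.862141
  k4 = f(0.300000, 0.941358) = -0.725766
  w ← 1.200000 + (0.3/6)·(k1 + 2k2 + 2k3 + k4) = 0.937986
w(0.3) ≈ 0.9380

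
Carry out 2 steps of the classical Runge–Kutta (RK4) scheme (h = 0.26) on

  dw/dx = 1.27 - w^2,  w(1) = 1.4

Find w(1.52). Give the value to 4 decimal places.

1.2052

RK4: k1 = f(x_n, w_n); k2 = f(x_n + h/2, w_n + (h/2)·k1); k3 = f(x_n + h/2, w_n + (h/2)·k2); k4 = f(x_n + h, w_n + h·k3); w_{n+1} = w_n + (h/6)·(k1 + 2k2 + 2k3 + k4).
x=1.000000, w=1.400000:
  k1 = f(1.000000, 1.400000) = -0.690000
  k2 = f(1.130000, 1.310300) = -0.446886
  k3 = f(1.130000, 1.341905) = -0.530709
  k4 = f(1.260000, 1.262016) = -0.322684
  w ← 1.400000 + (0.26/6)·(k1 + 2k2 + 2k3 + k4) = 1.271392
x=1.260000, w=1.271392:
  k1 = f(1.260000, 1.271392) = -0.346438
  k2 = f(1.390000, 1.226355) = -0.233947
  k3 = f(1.390000, 1.240979) = -0.270029
  k4 = f(1.520000, 1.201185) = -0.172845
  w ← 1.271392 + (0.26/6)·(k1 + 2k2 + 2k3 + k4) = 1.205212
w(1.52) ≈ 1.2052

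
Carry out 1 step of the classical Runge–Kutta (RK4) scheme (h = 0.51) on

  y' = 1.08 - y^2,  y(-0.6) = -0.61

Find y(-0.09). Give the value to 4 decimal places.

-0.1485

RK4: k1 = f(t_n, y_n); k2 = f(t_n + h/2, y_n + (h/2)·k1); k3 = f(t_n + h/2, y_n + (h/2)·k2); k4 = f(t_n + h, y_n + h·k3); y_{n+1} = y_n + (h/6)·(k1 + 2k2 + 2k3 + k4).
t=-0.600000, y=-0.610000:
  k1 = f(-0.600000, -0.610000) = 0.707900
  k2 = f(-0.345000, -0.429485) = 0.895542
  k3 = f(-0.345000, -0.381637) = 0.934353
  k4 = f(-0.090000, -0.133480) = 1.062183
  y ← -0.610000 + (0.51/6)·(k1 + 2k2 + 2k3 + k4) = -0.148461
y(-0.09) ≈ -0.1485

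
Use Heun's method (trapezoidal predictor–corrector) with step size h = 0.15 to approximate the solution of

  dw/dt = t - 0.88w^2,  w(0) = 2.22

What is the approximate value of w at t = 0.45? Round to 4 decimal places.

1.2722

Heun: k1 = f(t_n, w_n); k2 = f(t_n + h, w_n + h·k1); w_{n+1} = w_n + (h/2)·(k1 + k2).
t=0.000000, w=2.220000:
  k1 = f(0.000000, 2.220000) = -4.336992
  k2 = f(0.150000, 1.569451) = -2.017596
  w ← 2.220000 + (0.15/2)·(-4.336992 + (-2.017596)) = 1.743406
t=0.150000, w=1.743406:
  k1 = f(0.150000, 1.743406) = -2.524728
  k2 = f(0.300000, 1.364697) = -1.338909
  w ← 1.743406 + (0.15/2)·(-2.524728 + (-1.338909)) = 1.453633
t=0.300000, w=1.453633:
  k1 = f(0.300000, 1.453633) = -1.559483
  k2 = f(0.450000, 1.219711) = -0.859171
  w ← 1.453633 + (0.15/2)·(-1.559483 + (-0.859171)) = 1.272234
w(0.45) ≈ 1.2722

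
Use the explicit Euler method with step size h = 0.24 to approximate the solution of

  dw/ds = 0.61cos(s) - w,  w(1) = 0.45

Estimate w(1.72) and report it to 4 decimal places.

Euler: w_{n+1} = w_n + h·f(s_n, w_n).
s=1.000000, w=0.450000: f=-0.120416 → w ← 0.450000 + 0.24·(-0.120416) = 0.421100
s=1.240000, w=0.421100: f=-0.222975 → w ← 0.421100 + 0.24·(-0.222975) = 0.367586
s=1.480000, w=0.367586: f=-0.312277 → w ← 0.367586 + 0.24·(-0.312277) = 0.292640
w(1.72) ≈ 0.2926

0.2926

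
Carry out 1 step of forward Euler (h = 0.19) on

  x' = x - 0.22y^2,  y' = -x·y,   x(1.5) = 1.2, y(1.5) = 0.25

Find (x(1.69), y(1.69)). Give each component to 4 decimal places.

1.4254, 0.1930

Euler on (x,y): x_{n+1} = x_n + h·x', y_{n+1} = y_n + h·y'.
1.500000: (1.200000, 0.250000); f=(1.186250, -0.300000) → (1.425388, 0.193000)
(x(1.69), y(1.69)) ≈ (1.4254, 0.1930)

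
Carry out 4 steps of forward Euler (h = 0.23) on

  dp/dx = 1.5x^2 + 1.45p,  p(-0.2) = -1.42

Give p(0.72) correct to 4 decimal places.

Euler: p_{n+1} = p_n + h·f(x_n, p_n).
x=-0.200000, p=-1.420000: f=-1.999000 → p ← -1.420000 + 0.23·(-1.999000) = -1.879770
x=0.030000, p=-1.879770: f=-2.724317 → p ← -1.879770 + 0.23·(-2.724317) = -2.506363
x=0.260000, p=-2.506363: f=-3.532826 → p ← -2.506363 + 0.23·(-3.532826) = -3.318913
x=0.490000, p=-3.318913: f=-4.452274 → p ← -3.318913 + 0.23·(-4.452274) = -4.342936
p(0.72) ≈ -4.3429

-4.3429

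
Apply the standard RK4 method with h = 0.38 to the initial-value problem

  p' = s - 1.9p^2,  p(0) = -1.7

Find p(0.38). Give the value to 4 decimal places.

RK4: k1 = f(s_n, p_n); k2 = f(s_n + h/2, p_n + (h/2)·k1); k3 = f(s_n + h/2, p_n + (h/2)·k2); k4 = f(s_n + h, p_n + h·k3); p_{n+1} = p_n + (h/6)·(k1 + 2k2 + 2k3 + k4).
s=0.000000, p=-1.700000:
  k1 = f(0.000000, -1.700000) = -5.491000
  k2 = f(0.190000, -2.743290) = -14.108716
  k3 = f(0.190000, -4.380656) = -36.271280
  k4 = f(0.380000, -15.483086) = -455.099335
  p ← -1.700000 + (0.38/6)·(k1 + 2k2 + 2k3 + k4) = -37.252187
p(0.38) ≈ -37.2522

-37.2522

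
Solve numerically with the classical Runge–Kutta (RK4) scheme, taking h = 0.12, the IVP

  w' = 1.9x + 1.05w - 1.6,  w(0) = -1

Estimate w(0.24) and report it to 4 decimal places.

RK4: k1 = f(x_n, w_n); k2 = f(x_n + h/2, w_n + (h/2)·k1); k3 = f(x_n + h/2, w_n + (h/2)·k2); k4 = f(x_n + h, w_n + h·k3); w_{n+1} = w_n + (h/6)·(k1 + 2k2 + 2k3 + k4).
x=0.000000, w=-1.000000:
  k1 = f(0.000000, -1.000000) = -2.650000
  k2 = f(0.060000, -1.159000) = -2.702950
  k3 = f(0.060000, -1.162177) = -2.706286
  k4 = f(0.120000, -1.324754) = -2.762992
  w ← -1.000000 + (0.12/6)·(k1 + 2k2 + 2k3 + k4) = -1.324629
x=0.120000, w=-1.324629:
  k1 = f(0.120000, -1.324629) = -2.762861
  k2 = f(0.180000, -1.490401) = -2.822921
  k3 = f(0.180000, -1.494005) = -2.826705
  k4 = f(0.240000, -1.663834) = -2.891026
  w ← -1.324629 + (0.12/6)·(k1 + 2k2 + 2k3 + k4) = -1.663692
w(0.24) ≈ -1.6637

-1.6637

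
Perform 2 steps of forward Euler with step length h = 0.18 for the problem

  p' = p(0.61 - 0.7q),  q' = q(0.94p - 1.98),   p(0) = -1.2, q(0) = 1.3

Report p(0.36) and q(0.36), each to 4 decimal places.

Euler on (p,q): p_{n+1} = p_n + h·p', q_{n+1} = q_n + h·q'.
0.000000: (-1.200000, 1.300000); f=(0.360000, -4.040400) → (-1.135200, 0.572728)
0.180000: (-1.135200, 0.572728); f=(-0.237359, -1.745153) → (-1.177925, 0.258601)
(p(0.36), q(0.36)) ≈ (-1.1779, 0.2586)

-1.1779, 0.2586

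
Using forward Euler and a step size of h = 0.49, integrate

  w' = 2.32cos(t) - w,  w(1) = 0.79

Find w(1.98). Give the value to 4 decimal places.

0.6105

Euler: w_{n+1} = w_n + h·f(t_n, w_n).
t=1.000000, w=0.790000: f=0.463501 → w ← 0.790000 + 0.49·0.463501 = 1.017116
t=1.490000, w=1.017116: f=-0.829872 → w ← 1.017116 + 0.49·(-0.829872) = 0.610478
w(1.98) ≈ 0.6105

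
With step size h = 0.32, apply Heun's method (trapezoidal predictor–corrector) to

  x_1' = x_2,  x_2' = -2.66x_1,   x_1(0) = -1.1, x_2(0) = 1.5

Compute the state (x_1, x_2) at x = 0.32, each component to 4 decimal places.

-0.4702, 2.2320

Heun on (x_1,x_2): k1 = f(x_n, state_n); k2 = f(x_n + h, state_n + h·k1); state_{n+1} = state_n + (h/2)·(k1 + k2).
0.000000: (-1.100000, 1.500000)
  k1 = (1.500000, 2.926000)
  predictor → (-0.620000, 2.436320)
  k2 = (2.436320, 1.649200)
  → (-0.470189, 2.232032)
(x_1(0.32), x_2(0.32)) ≈ (-0.4702, 2.2320)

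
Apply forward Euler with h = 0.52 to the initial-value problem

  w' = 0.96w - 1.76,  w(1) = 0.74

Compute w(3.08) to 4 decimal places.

Euler: w_{n+1} = w_n + h·f(t_n, w_n).
t=1.000000, w=0.740000: f=-1.049600 → w ← 0.740000 + 0.52·(-1.049600) = 0.194208
t=1.520000, w=0.194208: f=-1.573560 → w ← 0.194208 + 0.52·(-1.573560) = -0.624043
t=2.040000, w=-0.624043: f=-2.359082 → w ← -0.624043 + 0.52·(-2.359082) = -1.850766
t=2.560000, w=-1.850766: f=-3.536735 → w ← -1.850766 + 0.52·(-3.536735) = -3.689868
w(3.08) ≈ -3.6899

-3.6899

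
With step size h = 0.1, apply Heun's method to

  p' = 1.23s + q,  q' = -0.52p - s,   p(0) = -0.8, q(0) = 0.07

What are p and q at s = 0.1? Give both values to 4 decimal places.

-0.7848, 0.1064

Heun on (p,q): k1 = f(s_n, state_n); k2 = f(s_n + h, state_n + h·k1); state_{n+1} = state_n + (h/2)·(k1 + k2).
0.000000: (-0.800000, 0.070000)
  k1 = (0.070000, 0.416000)
  predictor → (-0.793000, 0.111600)
  k2 = (0.234600, 0.312360)
  → (-0.784770, 0.106418)
(p(0.1), q(0.1)) ≈ (-0.7848, 0.1064)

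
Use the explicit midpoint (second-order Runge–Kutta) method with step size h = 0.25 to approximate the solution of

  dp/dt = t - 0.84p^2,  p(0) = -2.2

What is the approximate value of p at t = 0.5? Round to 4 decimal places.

Midpoint: k1 = f(t_n, p_n); k2 = f(t_n + h/2, p_n + (h/2)·k1); p_{n+1} = p_n + h·k2.
t=0.000000, p=-2.200000:
  k1 = f(0.000000, -2.200000) = -4.065600
  k2 = f(0.125000, -2.708200) = -6.035852
  p ← -2.200000 + 0.25·(-6.035852) = -3.708963
t=0.250000, p=-3.708963:
  k1 = f(0.250000, -3.708963) = -11.305381
  k2 = f(0.375000, -5.122136) = -21.663469
  p ← -3.708963 + 0.25·(-21.663469) = -9.124830
p(0.5) ≈ -9.1248

-9.1248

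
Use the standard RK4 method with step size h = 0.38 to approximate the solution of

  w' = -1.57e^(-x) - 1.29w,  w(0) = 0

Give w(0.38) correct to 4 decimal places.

-0.3859

RK4: k1 = f(x_n, w_n); k2 = f(x_n + h/2, w_n + (h/2)·k1); k3 = f(x_n + h/2, w_n + (h/2)·k2); k4 = f(x_n + h, w_n + h·k3); w_{n+1} = w_n + (h/6)·(k1 + 2k2 + 2k3 + k4).
x=0.000000, w=0.000000:
  k1 = f(0.000000, 0.000000) = -1.570000
  k2 = f(0.190000, -0.298300) = -0.913519
  k3 = f(0.190000, -0.173569) = -1.074422
  k4 = f(0.380000, -0.408281) = -0.546981
  w ← 0.000000 + (0.38/6)·(k1 + 2k2 + 2k3 + k4) = -0.385881
w(0.38) ≈ -0.3859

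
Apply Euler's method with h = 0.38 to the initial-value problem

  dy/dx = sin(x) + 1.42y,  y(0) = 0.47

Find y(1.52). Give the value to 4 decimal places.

Euler: y_{n+1} = y_n + h·f(x_n, y_n).
x=0.000000, y=0.470000: f=0.667400 → y ← 0.470000 + 0.38·0.667400 = 0.723612
x=0.380000, y=0.723612: f=1.398450 → y ← 0.723612 + 0.38·1.398450 = 1.255023
x=0.760000, y=1.255023: f=2.471054 → y ← 1.255023 + 0.38·2.471054 = 2.194023
x=1.140000, y=2.194023: f=4.024147 → y ← 2.194023 + 0.38·4.024147 = 3.723199
y(1.52) ≈ 3.7232

3.7232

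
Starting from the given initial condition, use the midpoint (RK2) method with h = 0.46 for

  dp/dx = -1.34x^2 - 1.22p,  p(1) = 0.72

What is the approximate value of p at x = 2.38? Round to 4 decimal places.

Midpoint: k1 = f(x_n, p_n); k2 = f(x_n + h/2, p_n + (h/2)·k1); p_{n+1} = p_n + h·k2.
x=1.000000, p=0.720000:
  k1 = f(1.000000, 0.720000) = -2.218400
  k2 = f(1.230000, 0.209768) = -2.283203
  p ← 0.720000 + 0.46·(-2.283203) = -0.330273
x=1.460000, p=-0.330273:
  k1 = f(1.460000, -0.330273) = -2.453410
  k2 = f(1.690000, -0.894558) = -2.735814
  p ← -0.330273 + 0.46·(-2.735814) = -1.588748
x=1.920000, p=-1.588748:
  k1 = f(1.920000, -1.588748) = -3.001504
  k2 = f(2.150000, -2.279093) = -3.413656
  p ← -1.588748 + 0.46·(-3.413656) = -3.159029
p(2.38) ≈ -3.1590

-3.1590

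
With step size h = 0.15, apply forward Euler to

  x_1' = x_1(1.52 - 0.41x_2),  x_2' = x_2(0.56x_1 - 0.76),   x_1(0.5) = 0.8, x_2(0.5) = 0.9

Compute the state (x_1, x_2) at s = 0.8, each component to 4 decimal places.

1.1025, 0.8277

Euler on (x_1,x_2): x_1_{n+1} = x_1_n + h·x_1', x_2_{n+1} = x_2_n + h·x_2'.
0.500000: (0.800000, 0.900000); f=(0.920800, -0.280800) → (0.938120, 0.857880)
0.650000: (0.938120, 0.857880); f=(1.095977, -0.201304) → (1.102517, 0.827684)
(x_1(0.8), x_2(0.8)) ≈ (1.1025, 0.8277)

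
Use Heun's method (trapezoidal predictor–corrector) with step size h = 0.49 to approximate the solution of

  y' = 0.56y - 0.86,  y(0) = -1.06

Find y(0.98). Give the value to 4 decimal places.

Heun: k1 = f(s_n, y_n); k2 = f(s_n + h, y_n + h·k1); y_{n+1} = y_n + (h/2)·(k1 + k2).
s=0.000000, y=-1.060000:
  k1 = f(0.000000, -1.060000) = -1.453600
  k2 = f(0.490000, -1.772264) = -1.852468
  y ← -1.060000 + (0.49/2)·(-1.453600 + (-1.852468)) = -1.869987
s=0.490000, y=-1.869987:
  k1 = f(0.490000, -1.869987) = -1.907193
  k2 = f(0.980000, -2.804511) = -2.430526
  y ← -1.869987 + (0.49/2)·(-1.907193 + (-2.430526)) = -2.932728
y(0.98) ≈ -2.9327

-2.9327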